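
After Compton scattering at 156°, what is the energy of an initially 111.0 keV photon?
78.4085 keV

First convert energy to wavelength:
λ = hc/E, with hc ≈ 1239.842 keV·pm (i.e. 1239.842 eV·nm)

For E = 111.0 keV = 111000 eV:
λ = 1239.842 keV·pm / 111.0 keV
λ = 11.1697 pm

Calculate the Compton shift:
Δλ = λ_C(1 - cos(156°)) = 2.4263 × 1.9135
Δλ = 4.6429 pm

Final wavelength:
λ' = 11.1697 + 4.6429 = 15.8126 pm

Final energy:
E' = hc/λ' = 1239.842 / 15.8126 = 78.4085 keV

(Intermediate values are shown rounded; full precision is carried through to the final answer.)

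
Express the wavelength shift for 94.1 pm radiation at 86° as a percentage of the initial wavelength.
2.3986%

Calculate the Compton shift:
Δλ = λ_C(1 - cos(86°))
Δλ = 2.4263 × (1 - cos(86°))
Δλ = 2.4263 × 0.9302
Δλ = 2.2571 pm

Percentage change:
(Δλ/λ₀) × 100 = (2.2571/94.1) × 100
= 2.3986%

(Intermediate values are shown rounded; full precision is carried through to the final answer.)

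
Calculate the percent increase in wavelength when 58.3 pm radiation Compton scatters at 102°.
5.0270%

Calculate the Compton shift:
Δλ = λ_C(1 - cos(102°))
Δλ = 2.4263 × (1 - cos(102°))
Δλ = 2.4263 × 1.2079
Δλ = 2.9308 pm

Percentage change:
(Δλ/λ₀) × 100 = (2.9308/58.3) × 100
= 5.0270%

(Intermediate values are shown rounded; full precision is carried through to the final answer.)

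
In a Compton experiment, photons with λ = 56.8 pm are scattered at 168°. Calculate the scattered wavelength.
61.5996 pm

Using the Compton scattering formula:
λ' = λ + Δλ = λ + λ_C(1 - cos θ)

Given:
- Initial wavelength λ = 56.8 pm
- Scattering angle θ = 168°
- Compton wavelength λ_C ≈ 2.4263 pm

Calculate the shift:
Δλ = 2.4263 × (1 - cos(168°))
Δλ = 2.4263 × 1.9781
Δλ = 4.7996 pm

Final wavelength:
λ' = 56.8 + 4.7996 = 61.5996 pm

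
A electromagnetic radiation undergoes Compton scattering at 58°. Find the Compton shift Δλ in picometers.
1.1406 pm

Using the Compton scattering formula:
Δλ = λ_C(1 - cos θ)

where λ_C = h/(m_e·c) ≈ 2.4263 pm is the Compton wavelength of an electron.

For θ = 58°:
cos(58°) = 0.5299
1 - cos(58°) = 0.4701

Δλ = 2.4263 × 0.4701
Δλ = 1.1406 pm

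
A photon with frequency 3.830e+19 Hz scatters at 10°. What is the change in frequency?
1.795e+17 Hz (decrease)

Convert frequency to wavelength (c = 299792458 m/s):
λ₀ = c/f₀ = 299792458/3.830e+19 = 7.8274793e-12 m = 7.8275 pm

Calculate Compton shift:
Δλ = λ_C(1 - cos(10°)) = 0.0369 pm

Final wavelength:
λ' = λ₀ + Δλ = 7.8275 + 0.0369 = 7.8643 pm

Final frequency:
f' = c/λ' = 299792458/7.8643404e-12 = 3.8120483e+19 Hz

Frequency shift (decrease):
Δf = f₀ - f' = 3.830e+19 - 3.8120483e+19 = 1.795e+17 Hz

(Intermediate values are shown rounded; full precision is carried through to the final answer.)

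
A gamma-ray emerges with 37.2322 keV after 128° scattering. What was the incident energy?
42.2000 keV

Convert final energy to wavelength (hc ≈ 1239.842 keV·pm):
λ' = hc/E' = 1239.842 / 37.2322 = 33.3003 pm

Calculate the Compton shift:
Δλ = λ_C(1 - cos(128°))
Δλ = 2.4263 × (1 - cos(128°))
Δλ = 3.9201 pm

Initial wavelength:
λ = λ' - Δλ = 33.3003 - 3.9201 = 29.3802 pm

Initial energy:
E = hc/λ = 1239.842 / 29.3802 = 42.2000 keV

(Intermediate values are shown rounded; full precision is carried through to the final answer.)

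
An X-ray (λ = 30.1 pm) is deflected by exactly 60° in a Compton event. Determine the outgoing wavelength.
31.3132 pm

Using the Compton formula: λ' = λ + λ_C(1 − cos θ)

For θ = 60°, cos θ = 1/2 (exact) = 0.5000, so:
1 − cos 60° = 1 − (1/2) = 0.5000

Δλ = λ_C × 0.5000 = 2.4263 × 0.5000 = 1.2132 pm

λ' = 30.1 + 1.2132 = 31.3132 pm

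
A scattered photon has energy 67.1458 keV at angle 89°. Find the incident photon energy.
77.1000 keV

Convert final energy to wavelength (hc ≈ 1239.842 keV·pm):
λ' = hc/E' = 1239.842 / 67.1458 = 18.4649 pm

Calculate the Compton shift:
Δλ = λ_C(1 - cos(89°))
Δλ = 2.4263 × (1 - cos(89°))
Δλ = 2.3840 pm

Initial wavelength:
λ = λ' - Δλ = 18.4649 - 2.3840 = 16.0810 pm

Initial energy:
E = hc/λ = 1239.842 / 16.0810 = 77.1000 keV

(Intermediate values are shown rounded; full precision is carried through to the final answer.)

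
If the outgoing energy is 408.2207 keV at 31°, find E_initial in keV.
460.8000 keV

Convert final energy to wavelength (hc ≈ 1239.842 keV·pm):
λ' = hc/E' = 1239.842 / 408.2207 = 3.0372 pm

Calculate the Compton shift:
Δλ = λ_C(1 - cos(31°))
Δλ = 2.4263 × (1 - cos(31°))
Δλ = 0.3466 pm

Initial wavelength:
λ = λ' - Δλ = 3.0372 - 0.3466 = 2.6906 pm

Initial energy:
E = hc/λ = 1239.842 / 2.6906 = 460.8000 keV

(Intermediate values are shown rounded; full precision is carried through to the final answer.)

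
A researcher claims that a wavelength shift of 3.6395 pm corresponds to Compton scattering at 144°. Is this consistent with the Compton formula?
No, inconsistent

Calculate the expected shift for θ = 144°:

Δλ_expected = λ_C(1 - cos(144°))
Δλ_expected = 2.4263 × (1 - cos(144°))
Δλ_expected = 2.4263 × 1.8090
Δλ_expected = 4.3892 pm

Given shift: 3.6395 pm
Expected shift: 4.3892 pm
Difference: 0.7498 pm

The values do not match. The given shift corresponds to θ ≈ 120.0°, not 144°.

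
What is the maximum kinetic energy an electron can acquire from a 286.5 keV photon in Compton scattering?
151.4434 keV

Maximum energy transfer occurs at θ = 180° (backscattering).

Initial photon: E₀ = 286.5 keV → λ₀ = 4.3275 pm

Maximum Compton shift (at 180°):
Δλ_max = 2λ_C = 2 × 2.4263 = 4.8526 pm

Final wavelength:
λ' = 4.3275 + 4.8526 = 9.1802 pm

Minimum photon energy (maximum energy to electron):
E'_min = hc/λ' = 135.0566 keV

Maximum electron kinetic energy:
K_max = E₀ - E'_min = 286.5000 - 135.0566 = 151.4434 keV

(Intermediate values are shown rounded; full precision is carried through to the final answer.)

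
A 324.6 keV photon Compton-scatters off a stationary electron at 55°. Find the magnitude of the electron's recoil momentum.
1.4684e-22 kg·m/s

The electron is initially at rest, so by conservation of momentum:
p⃗_e = p⃗₀ − p⃗'  (incident photon momentum minus scattered photon momentum)

Photon momentum magnitudes (p = h/λ = E/c):
λ₀ = hc/E₀ = 3.8196 pm → p₀ = h/λ₀ = 1.7348e-22 kg·m/s
Δλ = λ_C(1 − cos 55°) = 1.0346 pm
λ' = 4.8542 pm → p' = h/λ' = 1.3650e-22 kg·m/s

The scattered photon makes angle θ = 55° with the incident direction, so by the law of cosines:
|p⃗_e|² = p₀² + p'² − 2p₀p'cos θ
|p⃗_e|² = (1.7348e-22)² + (1.3650e-22)² − 2·1.7348e-22·1.3650e-22·cos(55°)
|p⃗_e| = 1.4684e-22 kg·m/s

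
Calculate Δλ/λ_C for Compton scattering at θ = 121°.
1.5150 λ_C

The Compton shift formula is:
Δλ = λ_C(1 - cos θ)

Dividing both sides by λ_C:
Δλ/λ_C = 1 - cos θ

For θ = 121°:
Δλ/λ_C = 1 - cos(121°)
Δλ/λ_C = 1 - -0.5150
Δλ/λ_C = 1.5150

This means the shift is 1.5150 × λ_C = 3.6760 pm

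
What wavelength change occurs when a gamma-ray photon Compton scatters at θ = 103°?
2.9721 pm

Using the Compton scattering formula:
Δλ = λ_C(1 - cos θ)

where λ_C = h/(m_e·c) ≈ 2.4263 pm is the Compton wavelength of an electron.

For θ = 103°:
cos(103°) = -0.2250
1 - cos(103°) = 1.2250

Δλ = 2.4263 × 1.2250
Δλ = 2.9721 pm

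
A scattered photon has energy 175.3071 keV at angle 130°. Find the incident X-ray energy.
401.6999 keV

Convert final energy to wavelength (hc ≈ 1239.842 keV·pm):
λ' = hc/E' = 1239.842 / 175.3071 = 7.0724 pm

Calculate the Compton shift:
Δλ = λ_C(1 - cos(130°))
Δλ = 2.4263 × (1 - cos(130°))
Δλ = 3.9859 pm

Initial wavelength:
λ = λ' - Δλ = 7.0724 - 3.9859 = 3.0865 pm

Initial energy:
E = hc/λ = 1239.842 / 3.0865 = 401.6999 keV

(Intermediate values are shown rounded; full precision is carried through to the final answer.)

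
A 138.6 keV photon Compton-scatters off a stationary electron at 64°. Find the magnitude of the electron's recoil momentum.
7.3784e-23 kg·m/s

The electron is initially at rest, so by conservation of momentum:
p⃗_e = p⃗₀ − p⃗'  (incident photon momentum minus scattered photon momentum)

Photon momentum magnitudes (p = h/λ = E/c):
λ₀ = hc/E₀ = 8.9455 pm → p₀ = h/λ₀ = 7.4072e-23 kg·m/s
Δλ = λ_C(1 − cos 64°) = 1.3627 pm
λ' = 10.3082 pm → p' = h/λ' = 6.4280e-23 kg·m/s

The scattered photon makes angle θ = 64° with the incident direction, so by the law of cosines:
|p⃗_e|² = p₀² + p'² − 2p₀p'cos θ
|p⃗_e|² = (7.4072e-23)² + (6.4280e-23)² − 2·7.4072e-23·6.4280e-23·cos(64°)
|p⃗_e| = 7.3784e-23 kg·m/s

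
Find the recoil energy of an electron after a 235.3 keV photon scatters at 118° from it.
94.9605 keV

By energy conservation: K_e = E_initial - E_final

First find the scattered photon energy:
Initial wavelength: λ = hc/E = 5.2692 pm
Compton shift: Δλ = λ_C(1 - cos(118°)) = 3.5654 pm
Final wavelength: λ' = 5.2692 + 3.5654 = 8.8346 pm
Final photon energy: E' = hc/λ' = 140.3395 keV

Electron kinetic energy:
K_e = E - E' = 235.3000 - 140.3395 = 94.9605 keV

(Intermediate values are shown rounded; full precision is carried through to the final answer.)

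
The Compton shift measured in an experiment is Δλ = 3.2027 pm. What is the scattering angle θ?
108.66°

From the Compton formula Δλ = λ_C(1 - cos θ), we can solve for θ:

cos θ = 1 - Δλ/λ_C

Given:
- Δλ = 3.2027 pm
- λ_C = h/(m_e·c) ≈ 2.42631024 pm

cos θ = 1 - 3.2027/2.42631024
cos θ = 1 - 1.319988
cos θ = -0.319988

θ = arccos(-0.319988)
θ = 108.66°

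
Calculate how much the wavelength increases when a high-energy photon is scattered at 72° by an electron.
1.6765 pm

Using the Compton scattering formula:
Δλ = λ_C(1 - cos θ)

where λ_C = h/(m_e·c) ≈ 2.4263 pm is the Compton wavelength of an electron.

For θ = 72°:
cos(72°) = 0.3090
1 - cos(72°) = 0.6910

Δλ = 2.4263 × 0.6910
Δλ = 1.6765 pm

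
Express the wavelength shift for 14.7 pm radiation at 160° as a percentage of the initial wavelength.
32.0156%

Calculate the Compton shift:
Δλ = λ_C(1 - cos(160°))
Δλ = 2.4263 × (1 - cos(160°))
Δλ = 2.4263 × 1.9397
Δλ = 4.7063 pm

Percentage change:
(Δλ/λ₀) × 100 = (4.7063/14.7) × 100
= 32.0156%

(Intermediate values are shown rounded; full precision is carried through to the final answer.)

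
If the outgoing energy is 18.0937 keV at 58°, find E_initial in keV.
18.4000 keV

Convert final energy to wavelength (hc ≈ 1239.842 keV·pm):
λ' = hc/E' = 1239.842 / 18.0937 = 68.5234 pm

Calculate the Compton shift:
Δλ = λ_C(1 - cos(58°))
Δλ = 2.4263 × (1 - cos(58°))
Δλ = 1.1406 pm

Initial wavelength:
λ = λ' - Δλ = 68.5234 - 1.1406 = 67.3828 pm

Initial energy:
E = hc/λ = 1239.842 / 67.3828 = 18.4000 keV

(Intermediate values are shown rounded; full precision is carried through to the final answer.)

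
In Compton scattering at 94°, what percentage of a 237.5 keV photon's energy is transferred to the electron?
0.3321 (or 33.21%)

Calculate initial and final photon energies:

Initial: E₀ = 237.5 keV → λ₀ = 5.2204 pm
Compton shift: Δλ = 2.5956 pm
Final wavelength: λ' = 7.8159 pm
Final energy: E' = 158.6298 keV

Fractional energy loss:
(E₀ - E')/E₀ = (237.5000 - 158.6298)/237.5000
= 78.8702/237.5000
= 0.3321
= 33.21%

(Intermediate values are shown rounded; full precision is carried through to the final answer.)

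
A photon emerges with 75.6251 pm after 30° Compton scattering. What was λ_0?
75.3000 pm

From λ' = λ + Δλ, we have λ = λ' - Δλ

First calculate the Compton shift:
Δλ = λ_C(1 - cos θ)
Δλ = 2.4263 × (1 - cos(30°))
Δλ = 2.4263 × 0.1340
Δλ = 0.3251 pm

Initial wavelength:
λ = λ' - Δλ
λ = 75.6251 - 0.3251
λ = 75.3000 pm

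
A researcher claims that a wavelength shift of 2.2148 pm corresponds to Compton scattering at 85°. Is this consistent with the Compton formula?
Yes, consistent

Calculate the expected shift for θ = 85°:

Δλ_expected = λ_C(1 - cos(85°))
Δλ_expected = 2.4263 × (1 - cos(85°))
Δλ_expected = 2.4263 × 0.9128
Δλ_expected = 2.2148 pm

Given shift: 2.2148 pm
Expected shift: 2.2148 pm
Difference: 0.0000 pm

The values match. This is consistent with Compton scattering at the stated angle.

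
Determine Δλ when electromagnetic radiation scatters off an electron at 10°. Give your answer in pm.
0.0369 pm

Using the Compton scattering formula:
Δλ = λ_C(1 - cos θ)

where λ_C = h/(m_e·c) ≈ 2.4263 pm is the Compton wavelength of an electron.

For θ = 10°:
cos(10°) = 0.9848
1 - cos(10°) = 0.0152

Δλ = 2.4263 × 0.0152
Δλ = 0.0369 pm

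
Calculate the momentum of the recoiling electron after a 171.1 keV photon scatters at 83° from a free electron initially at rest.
1.0853e-22 kg·m/s

The electron is initially at rest, so by conservation of momentum:
p⃗_e = p⃗₀ − p⃗'  (incident photon momentum minus scattered photon momentum)

Photon momentum magnitudes (p = h/λ = E/c):
λ₀ = hc/E₀ = 7.2463 pm → p₀ = h/λ₀ = 9.1441e-23 kg·m/s
Δλ = λ_C(1 − cos 83°) = 2.1306 pm
λ' = 9.3769 pm → p' = h/λ' = 7.0664e-23 kg·m/s

The scattered photon makes angle θ = 83° with the incident direction, so by the law of cosines:
|p⃗_e|² = p₀² + p'² − 2p₀p'cos θ
|p⃗_e|² = (9.1441e-23)² + (7.0664e-23)² − 2·9.1441e-23·7.0664e-23·cos(83°)
|p⃗_e| = 1.0853e-22 kg·m/s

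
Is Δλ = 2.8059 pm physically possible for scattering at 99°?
Yes, consistent

Calculate the expected shift for θ = 99°:

Δλ_expected = λ_C(1 - cos(99°))
Δλ_expected = 2.4263 × (1 - cos(99°))
Δλ_expected = 2.4263 × 1.1564
Δλ_expected = 2.8059 pm

Given shift: 2.8059 pm
Expected shift: 2.8059 pm
Difference: 0.0000 pm

The values match. This is consistent with Compton scattering at the stated angle.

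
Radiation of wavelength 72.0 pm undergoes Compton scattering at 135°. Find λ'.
76.1420 pm

Using the Compton formula: λ' = λ + λ_C(1 − cos θ)

For θ = 135°, cos θ = -√2/2 (exact) ≈ -0.7071, so:
1 − cos 135° = 1 − (-√2/2) ≈ 1.7071

Δλ = λ_C × 1.7071 = 2.4263 × 1.7071 = 4.1420 pm

λ' = 72.0 + 4.1420 = 76.1420 pm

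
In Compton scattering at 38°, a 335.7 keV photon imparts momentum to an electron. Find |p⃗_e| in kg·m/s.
1.1162e-22 kg·m/s

The electron is initially at rest, so by conservation of momentum:
p⃗_e = p⃗₀ − p⃗'  (incident photon momentum minus scattered photon momentum)

Photon momentum magnitudes (p = h/λ = E/c):
λ₀ = hc/E₀ = 3.6933 pm → p₀ = h/λ₀ = 1.7941e-22 kg·m/s
Δλ = λ_C(1 − cos 38°) = 0.5144 pm
λ' = 4.2077 pm → p' = h/λ' = 1.5748e-22 kg·m/s

The scattered photon makes angle θ = 38° with the incident direction, so by the law of cosines:
|p⃗_e|² = p₀² + p'² − 2p₀p'cos θ
|p⃗_e|² = (1.7941e-22)² + (1.5748e-22)² − 2·1.7941e-22·1.5748e-22·cos(38°)
|p⃗_e| = 1.1162e-22 kg·m/s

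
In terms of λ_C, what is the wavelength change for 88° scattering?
0.9651 λ_C

The Compton shift formula is:
Δλ = λ_C(1 - cos θ)

Dividing both sides by λ_C:
Δλ/λ_C = 1 - cos θ

For θ = 88°:
Δλ/λ_C = 1 - cos(88°)
Δλ/λ_C = 1 - 0.0349
Δλ/λ_C = 0.9651

This means the shift is 0.9651 × λ_C = 2.3416 pm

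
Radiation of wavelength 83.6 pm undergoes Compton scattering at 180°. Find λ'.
88.4526 pm

Using the Compton formula: λ' = λ + λ_C(1 − cos θ)

For θ = 180°, cos θ = -1 (exact) = -1.0000, so:
1 − cos 180° = 1 − (-1) = 2.0000

Δλ = λ_C × 2.0000 = 2.4263 × 2.0000 = 4.8526 pm

λ' = 83.6 + 4.8526 = 88.4526 pm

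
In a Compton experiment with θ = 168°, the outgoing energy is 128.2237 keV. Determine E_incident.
254.5999 keV

Convert final energy to wavelength (hc ≈ 1239.842 keV·pm):
λ' = hc/E' = 1239.842 / 128.2237 = 9.6694 pm

Calculate the Compton shift:
Δλ = λ_C(1 - cos(168°))
Δλ = 2.4263 × (1 - cos(168°))
Δλ = 4.7996 pm

Initial wavelength:
λ = λ' - Δλ = 9.6694 - 4.7996 = 4.8698 pm

Initial energy:
E = hc/λ = 1239.842 / 4.8698 = 254.5999 keV

(Intermediate values are shown rounded; full precision is carried through to the final answer.)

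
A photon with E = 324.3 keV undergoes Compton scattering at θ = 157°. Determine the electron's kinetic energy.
178.1417 keV

By energy conservation: K_e = E_initial - E_final

First find the scattered photon energy:
Initial wavelength: λ = hc/E = 3.8231 pm
Compton shift: Δλ = λ_C(1 - cos(157°)) = 4.6597 pm
Final wavelength: λ' = 3.8231 + 4.6597 = 8.4829 pm
Final photon energy: E' = hc/λ' = 146.1583 keV

Electron kinetic energy:
K_e = E - E' = 324.3000 - 146.1583 = 178.1417 keV

(Intermediate values are shown rounded; full precision is carried through to the final answer.)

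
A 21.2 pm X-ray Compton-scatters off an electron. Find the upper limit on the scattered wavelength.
26.0526 pm (at θ = 180°)

The Compton shift is Δλ = λ_C(1 − cos θ).

Since cos θ ranges from −1 to 1, the factor (1 − cos θ) ranges from 0 to 2; the maximum shift occurs at θ = 180° (backscattering):
Δλ_max = 2λ_C = 2 × 2.4263 pm = 4.8526 pm

Maximum scattered wavelength:
λ'_max = λ₀ + Δλ_max = 21.2 + 4.8526 = 26.0526 pm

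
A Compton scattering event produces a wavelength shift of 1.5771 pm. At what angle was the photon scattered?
69.51°

From the Compton formula Δλ = λ_C(1 - cos θ), we can solve for θ:

cos θ = 1 - Δλ/λ_C

Given:
- Δλ = 1.5771 pm
- λ_C = h/(m_e·c) ≈ 2.42631024 pm

cos θ = 1 - 1.5771/2.42631024
cos θ = 1 - 0.649999
cos θ = 0.350001

θ = arccos(0.350001)
θ = 69.51°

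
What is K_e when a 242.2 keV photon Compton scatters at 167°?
117.0837 keV

By energy conservation: K_e = E_initial - E_final

First find the scattered photon energy:
Initial wavelength: λ = hc/E = 5.1191 pm
Compton shift: Δλ = λ_C(1 - cos(167°)) = 4.7904 pm
Final wavelength: λ' = 5.1191 + 4.7904 = 9.9095 pm
Final photon energy: E' = hc/λ' = 125.1163 keV

Electron kinetic energy:
K_e = E - E' = 242.2000 - 125.1163 = 117.0837 keV

(Intermediate values are shown rounded; full precision is carried through to the final answer.)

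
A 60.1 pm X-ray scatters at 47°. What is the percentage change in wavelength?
1.2838%

Calculate the Compton shift:
Δλ = λ_C(1 - cos(47°))
Δλ = 2.4263 × (1 - cos(47°))
Δλ = 2.4263 × 0.3180
Δλ = 0.7716 pm

Percentage change:
(Δλ/λ₀) × 100 = (0.7716/60.1) × 100
= 1.2838%

(Intermediate values are shown rounded; full precision is carried through to the final answer.)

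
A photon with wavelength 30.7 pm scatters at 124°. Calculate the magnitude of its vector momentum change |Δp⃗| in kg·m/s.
3.6040e-23 kg·m/s

Photon momentum magnitude is p = h/λ.

Initial momentum:
p₀ = h/λ = 6.6261e-34/3.0700e-11 = 2.1583e-23 kg·m/s

After scattering:
λ' = λ + Δλ = 30.7 + 3.7831 = 34.4831 pm
p' = h/λ' = 6.6261e-34/3.4483e-11 = 1.9215e-23 kg·m/s

Momentum is a vector; the scattered photon's direction makes angle θ = 124° with the incident direction. The magnitude of the vector change Δp⃗ = p⃗₀ − p⃗' is found from the law of cosines:
|Δp⃗|² = p₀² + p'² − 2p₀p'cos θ
|Δp⃗|² = (2.1583e-23)² + (1.9215e-23)² − 2·2.1583e-23·1.9215e-23·cos(124°)
|Δp⃗| = 3.6040e-23 kg·m/s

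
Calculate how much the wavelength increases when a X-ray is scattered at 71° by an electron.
1.6364 pm

Using the Compton scattering formula:
Δλ = λ_C(1 - cos θ)

where λ_C = h/(m_e·c) ≈ 2.4263 pm is the Compton wavelength of an electron.

For θ = 71°:
cos(71°) = 0.3256
1 - cos(71°) = 0.6744

Δλ = 2.4263 × 0.6744
Δλ = 1.6364 pm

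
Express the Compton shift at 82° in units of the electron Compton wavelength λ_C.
0.8608 λ_C

The Compton shift formula is:
Δλ = λ_C(1 - cos θ)

Dividing both sides by λ_C:
Δλ/λ_C = 1 - cos θ

For θ = 82°:
Δλ/λ_C = 1 - cos(82°)
Δλ/λ_C = 1 - 0.1392
Δλ/λ_C = 0.8608

This means the shift is 0.8608 × λ_C = 2.0886 pm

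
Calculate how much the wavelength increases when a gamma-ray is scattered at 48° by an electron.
0.8028 pm

Using the Compton scattering formula:
Δλ = λ_C(1 - cos θ)

where λ_C = h/(m_e·c) ≈ 2.4263 pm is the Compton wavelength of an electron.

For θ = 48°:
cos(48°) = 0.6691
1 - cos(48°) = 0.3309

Δλ = 2.4263 × 0.3309
Δλ = 0.8028 pm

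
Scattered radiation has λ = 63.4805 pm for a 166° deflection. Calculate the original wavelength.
58.7000 pm

From λ' = λ + Δλ, we have λ = λ' - Δλ

First calculate the Compton shift:
Δλ = λ_C(1 - cos θ)
Δλ = 2.4263 × (1 - cos(166°))
Δλ = 2.4263 × 1.9703
Δλ = 4.7805 pm

Initial wavelength:
λ = λ' - Δλ
λ = 63.4805 - 4.7805
λ = 58.7000 pm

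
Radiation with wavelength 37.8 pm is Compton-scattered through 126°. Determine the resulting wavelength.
41.6525 pm

Using the Compton scattering formula:
λ' = λ + Δλ = λ + λ_C(1 - cos θ)

Given:
- Initial wavelength λ = 37.8 pm
- Scattering angle θ = 126°
- Compton wavelength λ_C ≈ 2.4263 pm

Calculate the shift:
Δλ = 2.4263 × (1 - cos(126°))
Δλ = 2.4263 × 1.5878
Δλ = 3.8525 pm

Final wavelength:
λ' = 37.8 + 3.8525 = 41.6525 pm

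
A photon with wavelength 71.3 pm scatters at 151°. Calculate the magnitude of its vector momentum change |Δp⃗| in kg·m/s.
1.7455e-23 kg·m/s

Photon momentum magnitude is p = h/λ.

Initial momentum:
p₀ = h/λ = 6.6261e-34/7.1300e-11 = 9.2932e-24 kg·m/s

After scattering:
λ' = λ + Δλ = 71.3 + 4.5484 = 75.8484 pm
p' = h/λ' = 6.6261e-34/7.5848e-11 = 8.7359e-24 kg·m/s

Momentum is a vector; the scattered photon's direction makes angle θ = 151° with the incident direction. The magnitude of the vector change Δp⃗ = p⃗₀ − p⃗' is found from the law of cosines:
|Δp⃗|² = p₀² + p'² − 2p₀p'cos θ
|Δp⃗|² = (9.2932e-24)² + (8.7359e-24)² − 2·9.2932e-24·8.7359e-24·cos(151°)
|Δp⃗| = 1.7455e-23 kg·m/s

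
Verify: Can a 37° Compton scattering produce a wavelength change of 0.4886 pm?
Yes, consistent

Calculate the expected shift for θ = 37°:

Δλ_expected = λ_C(1 - cos(37°))
Δλ_expected = 2.4263 × (1 - cos(37°))
Δλ_expected = 2.4263 × 0.2014
Δλ_expected = 0.4886 pm

Given shift: 0.4886 pm
Expected shift: 0.4886 pm
Difference: 0.0000 pm

The values match. This is consistent with Compton scattering at the stated angle.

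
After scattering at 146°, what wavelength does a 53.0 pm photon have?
57.4378 pm

Using the Compton scattering formula:
λ' = λ + Δλ = λ + λ_C(1 - cos θ)

Given:
- Initial wavelength λ = 53.0 pm
- Scattering angle θ = 146°
- Compton wavelength λ_C ≈ 2.4263 pm

Calculate the shift:
Δλ = 2.4263 × (1 - cos(146°))
Δλ = 2.4263 × 1.8290
Δλ = 4.4378 pm

Final wavelength:
λ' = 53.0 + 4.4378 = 57.4378 pm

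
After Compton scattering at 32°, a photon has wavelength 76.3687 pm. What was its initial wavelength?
76.0000 pm

From λ' = λ + Δλ, we have λ = λ' - Δλ

First calculate the Compton shift:
Δλ = λ_C(1 - cos θ)
Δλ = 2.4263 × (1 - cos(32°))
Δλ = 2.4263 × 0.1520
Δλ = 0.3687 pm

Initial wavelength:
λ = λ' - Δλ
λ = 76.3687 - 0.3687
λ = 76.0000 pm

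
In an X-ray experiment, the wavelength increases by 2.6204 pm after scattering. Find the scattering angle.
94.59°

From the Compton formula Δλ = λ_C(1 - cos θ), we can solve for θ:

cos θ = 1 - Δλ/λ_C

Given:
- Δλ = 2.6204 pm
- λ_C = h/(m_e·c) ≈ 2.42631024 pm

cos θ = 1 - 2.6204/2.42631024
cos θ = 1 - 1.079994
cos θ = -0.079994

θ = arccos(-0.079994)
θ = 94.59°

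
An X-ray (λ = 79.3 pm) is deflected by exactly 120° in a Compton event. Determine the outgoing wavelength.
82.9395 pm

Using the Compton formula: λ' = λ + λ_C(1 − cos θ)

For θ = 120°, cos θ = -1/2 (exact) = -0.5000, so:
1 − cos 120° = 1 − (-1/2) = 1.5000

Δλ = λ_C × 1.5000 = 2.4263 × 1.5000 = 3.6395 pm

λ' = 79.3 + 3.6395 = 82.9395 pm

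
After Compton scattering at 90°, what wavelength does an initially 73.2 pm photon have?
75.6263 pm

Using the Compton formula: λ' = λ + λ_C(1 − cos θ)

For θ = 90°, cos θ = 0 (exact) = 0.0000, so:
1 − cos 90° = 1 − (0) = 1.0000

Δλ = λ_C × 1.0000 = 2.4263 × 1.0000 = 2.4263 pm

λ' = 73.2 + 2.4263 = 75.6263 pm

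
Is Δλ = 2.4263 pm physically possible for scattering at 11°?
No, inconsistent

Calculate the expected shift for θ = 11°:

Δλ_expected = λ_C(1 - cos(11°))
Δλ_expected = 2.4263 × (1 - cos(11°))
Δλ_expected = 2.4263 × 0.0184
Δλ_expected = 0.0446 pm

Given shift: 2.4263 pm
Expected shift: 0.0446 pm
Difference: 2.3817 pm

The values do not match. The given shift corresponds to θ ≈ 90.0°, not 11°.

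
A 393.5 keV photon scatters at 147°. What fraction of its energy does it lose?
0.5861 (or 58.61%)

Calculate initial and final photon energies:

Initial: E₀ = 393.5 keV → λ₀ = 3.1508 pm
Compton shift: Δλ = 4.4612 pm
Final wavelength: λ' = 7.6120 pm
Final energy: E' = 162.8801 keV

Fractional energy loss:
(E₀ - E')/E₀ = (393.5000 - 162.8801)/393.5000
= 230.6199/393.5000
= 0.5861
= 58.61%

(Intermediate values are shown rounded; full precision is carried through to the final answer.)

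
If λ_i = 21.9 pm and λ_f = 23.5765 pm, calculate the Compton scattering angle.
72.00°

First find the wavelength shift:
Δλ = λ' - λ = 23.5765 - 21.9 = 1.6765 pm

Using Δλ = λ_C(1 - cos θ), with λ_C = h/(m_e·c) ≈ 2.42631024 pm:
cos θ = 1 - Δλ/λ_C
cos θ = 1 - 1.6765/2.42631024
cos θ = 0.309033

θ = arccos(0.309033)
θ = 72.00°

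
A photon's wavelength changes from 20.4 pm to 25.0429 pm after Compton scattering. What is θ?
156.00°

First find the wavelength shift:
Δλ = λ' - λ = 25.0429 - 20.4 = 4.6429 pm

Using Δλ = λ_C(1 - cos θ), with λ_C = h/(m_e·c) ≈ 2.42631024 pm:
cos θ = 1 - Δλ/λ_C
cos θ = 1 - 4.6429/2.42631024
cos θ = -0.913564

θ = arccos(-0.913564)
θ = 156.00°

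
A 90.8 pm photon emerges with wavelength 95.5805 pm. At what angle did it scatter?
166.00°

First find the wavelength shift:
Δλ = λ' - λ = 95.5805 - 90.8 = 4.7805 pm

Using Δλ = λ_C(1 - cos θ), with λ_C = h/(m_e·c) ≈ 2.42631024 pm:
cos θ = 1 - Δλ/λ_C
cos θ = 1 - 4.7805/2.42631024
cos θ = -0.970276

θ = arccos(-0.970276)
θ = 166.00°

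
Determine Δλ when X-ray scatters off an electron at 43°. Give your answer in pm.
0.6518 pm

Using the Compton scattering formula:
Δλ = λ_C(1 - cos θ)

where λ_C = h/(m_e·c) ≈ 2.4263 pm is the Compton wavelength of an electron.

For θ = 43°:
cos(43°) = 0.7314
1 - cos(43°) = 0.2686

Δλ = 2.4263 × 0.2686
Δλ = 0.6518 pm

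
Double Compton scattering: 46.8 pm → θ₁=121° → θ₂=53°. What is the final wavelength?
51.4421 pm

Apply Compton shift twice:

First scattering at θ₁ = 121°:
Δλ₁ = λ_C(1 - cos(121°))
Δλ₁ = 2.4263 × 1.5150
Δλ₁ = 3.6760 pm

After first scattering:
λ₁ = 46.8 + 3.6760 = 50.4760 pm

Second scattering at θ₂ = 53°:
Δλ₂ = λ_C(1 - cos(53°))
Δλ₂ = 2.4263 × 0.3982
Δλ₂ = 0.9661 pm

Final wavelength:
λ₂ = 50.4760 + 0.9661 = 51.4421 pm

Total shift: Δλ_total = 3.6760 + 0.9661 = 4.6421 pm

(Intermediate values are shown rounded; full precision is carried through to the final answer.)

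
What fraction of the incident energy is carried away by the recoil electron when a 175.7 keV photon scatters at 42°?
0.0811 (or 8.11%)

Calculate initial and final photon energies:

Initial: E₀ = 175.7 keV → λ₀ = 7.0566 pm
Compton shift: Δλ = 0.6232 pm
Final wavelength: λ' = 7.6798 pm
Final energy: E' = 161.4421 keV

Fractional energy loss:
(E₀ - E')/E₀ = (175.7000 - 161.4421)/175.7000
= 14.2579/175.7000
= 0.0811
= 8.11%

(Intermediate values are shown rounded; full precision is carried through to the final answer.)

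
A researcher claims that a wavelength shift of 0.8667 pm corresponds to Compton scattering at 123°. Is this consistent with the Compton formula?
No, inconsistent

Calculate the expected shift for θ = 123°:

Δλ_expected = λ_C(1 - cos(123°))
Δλ_expected = 2.4263 × (1 - cos(123°))
Δλ_expected = 2.4263 × 1.5446
Δλ_expected = 3.7478 pm

Given shift: 0.8667 pm
Expected shift: 3.7478 pm
Difference: 2.8811 pm

The values do not match. The given shift corresponds to θ ≈ 50.0°, not 123°.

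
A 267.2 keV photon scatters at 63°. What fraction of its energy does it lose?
0.2221 (or 22.21%)

Calculate initial and final photon energies:

Initial: E₀ = 267.2 keV → λ₀ = 4.6401 pm
Compton shift: Δλ = 1.3248 pm
Final wavelength: λ' = 5.9649 pm
Final energy: E' = 207.8557 keV

Fractional energy loss:
(E₀ - E')/E₀ = (267.2000 - 207.8557)/267.2000
= 59.3443/267.2000
= 0.2221
= 22.21%

(Intermediate values are shown rounded; full precision is carried through to the final answer.)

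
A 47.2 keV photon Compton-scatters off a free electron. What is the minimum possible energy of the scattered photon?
39.8401 keV (at θ = 180°)

The scattered photon has minimum energy when its wavelength is maximum, i.e., when the Compton shift Δλ = λ_C(1 − cos θ) is maximum. This occurs at θ = 180° (backscattering), giving Δλ_max = 2λ_C = 4.8526 pm.

Initial wavelength: λ₀ = hc/E₀ = 26.2678 pm
Maximum final wavelength: λ'_max = λ₀ + 2λ_C = 26.2678 + 4.8526 = 31.1205 pm
Minimum final energy: E'_min = hc/λ'_max = 39.8401 keV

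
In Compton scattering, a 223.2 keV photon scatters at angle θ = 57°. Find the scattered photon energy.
186.1710 keV

First convert energy to wavelength:
λ = hc/E, with hc ≈ 1239.842 keV·pm (i.e. 1239.842 eV·nm)

For E = 223.2 keV = 223200 eV:
λ = 1239.842 keV·pm / 223.2 keV
λ = 5.5548 pm

Calculate the Compton shift:
Δλ = λ_C(1 - cos(57°)) = 2.4263 × 0.4554
Δλ = 1.1048 pm

Final wavelength:
λ' = 5.5548 + 1.1048 = 6.6597 pm

Final energy:
E' = hc/λ' = 1239.842 / 6.6597 = 186.1710 keV

(Intermediate values are shown rounded; full precision is carried through to the final answer.)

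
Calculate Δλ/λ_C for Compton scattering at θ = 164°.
1.9613 λ_C

The Compton shift formula is:
Δλ = λ_C(1 - cos θ)

Dividing both sides by λ_C:
Δλ/λ_C = 1 - cos θ

For θ = 164°:
Δλ/λ_C = 1 - cos(164°)
Δλ/λ_C = 1 - -0.9613
Δλ/λ_C = 1.9613

This means the shift is 1.9613 × λ_C = 4.7586 pm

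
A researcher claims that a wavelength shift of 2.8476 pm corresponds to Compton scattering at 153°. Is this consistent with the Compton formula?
No, inconsistent

Calculate the expected shift for θ = 153°:

Δλ_expected = λ_C(1 - cos(153°))
Δλ_expected = 2.4263 × (1 - cos(153°))
Δλ_expected = 2.4263 × 1.8910
Δλ_expected = 4.5882 pm

Given shift: 2.8476 pm
Expected shift: 4.5882 pm
Difference: 1.7405 pm

The values do not match. The given shift corresponds to θ ≈ 100.0°, not 153°.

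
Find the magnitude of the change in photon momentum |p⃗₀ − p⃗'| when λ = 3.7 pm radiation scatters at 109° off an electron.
2.2896e-22 kg·m/s

Photon momentum magnitude is p = h/λ.

Initial momentum:
p₀ = h/λ = 6.6261e-34/3.7000e-12 = 1.7908e-22 kg·m/s

After scattering:
λ' = λ + Δλ = 3.7 + 3.2162 = 6.9162 pm
p' = h/λ' = 6.6261e-34/6.9162e-12 = 9.5805e-23 kg·m/s

Momentum is a vector; the scattered photon's direction makes angle θ = 109° with the incident direction. The magnitude of the vector change Δp⃗ = p⃗₀ − p⃗' is found from the law of cosines:
|Δp⃗|² = p₀² + p'² − 2p₀p'cos θ
|Δp⃗|² = (1.7908e-22)² + (9.5805e-23)² − 2·1.7908e-22·9.5805e-23·cos(109°)
|Δp⃗| = 2.2896e-22 kg·m/s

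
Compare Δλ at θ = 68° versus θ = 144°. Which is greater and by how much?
144° produces the larger shift by a factor of 2.893

Calculate both shifts using Δλ = λ_C(1 - cos θ):

For θ₁ = 68°:
Δλ₁ = 2.4263 × (1 - cos(68°))
Δλ₁ = 2.4263 × 0.6254
Δλ₁ = 1.5174 pm

For θ₂ = 144°:
Δλ₂ = 2.4263 × (1 - cos(144°))
Δλ₂ = 2.4263 × 1.8090
Δλ₂ = 4.3892 pm

The 144° angle produces the larger shift.
Ratio: 4.3892/1.5174 = 2.893

(Intermediate values are shown rounded; full precision is carried through to the final answer.)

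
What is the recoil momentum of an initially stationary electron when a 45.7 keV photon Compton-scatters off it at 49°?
1.9965e-23 kg·m/s

The electron is initially at rest, so by conservation of momentum:
p⃗_e = p⃗₀ − p⃗'  (incident photon momentum minus scattered photon momentum)

Photon momentum magnitudes (p = h/λ = E/c):
λ₀ = hc/E₀ = 27.1300 pm → p₀ = h/λ₀ = 2.4423e-23 kg·m/s
Δλ = λ_C(1 − cos 49°) = 0.8345 pm
λ' = 27.9645 pm → p' = h/λ' = 2.3695e-23 kg·m/s

The scattered photon makes angle θ = 49° with the incident direction, so by the law of cosines:
|p⃗_e|² = p₀² + p'² − 2p₀p'cos θ
|p⃗_e|² = (2.4423e-23)² + (2.3695e-23)² − 2·2.4423e-23·2.3695e-23·cos(49°)
|p⃗_e| = 1.9965e-23 kg·m/s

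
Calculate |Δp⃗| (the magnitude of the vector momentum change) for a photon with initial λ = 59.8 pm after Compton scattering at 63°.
1.1455e-23 kg·m/s

Photon momentum magnitude is p = h/λ.

Initial momentum:
p₀ = h/λ = 6.6261e-34/5.9800e-11 = 1.1080e-23 kg·m/s

After scattering:
λ' = λ + Δλ = 59.8 + 1.3248 = 61.1248 pm
p' = h/λ' = 6.6261e-34/6.1125e-11 = 1.0840e-23 kg·m/s

Momentum is a vector; the scattered photon's direction makes angle θ = 63° with the incident direction. The magnitude of the vector change Δp⃗ = p⃗₀ − p⃗' is found from the law of cosines:
|Δp⃗|² = p₀² + p'² − 2p₀p'cos θ
|Δp⃗|² = (1.1080e-23)² + (1.0840e-23)² − 2·1.1080e-23·1.0840e-23·cos(63°)
|Δp⃗| = 1.1455e-23 kg·m/s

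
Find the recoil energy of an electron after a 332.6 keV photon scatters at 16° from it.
8.1799 keV

By energy conservation: K_e = E_initial - E_final

First find the scattered photon energy:
Initial wavelength: λ = hc/E = 3.7277 pm
Compton shift: Δλ = λ_C(1 - cos(16°)) = 0.0940 pm
Final wavelength: λ' = 3.7277 + 0.0940 = 3.8217 pm
Final photon energy: E' = hc/λ' = 324.4201 keV

Electron kinetic energy:
K_e = E - E' = 332.6000 - 324.4201 = 8.1799 keV

(Intermediate values are shown rounded; full precision is carried through to the final answer.)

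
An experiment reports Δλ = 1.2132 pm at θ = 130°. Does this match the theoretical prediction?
No, inconsistent

Calculate the expected shift for θ = 130°:

Δλ_expected = λ_C(1 - cos(130°))
Δλ_expected = 2.4263 × (1 - cos(130°))
Δλ_expected = 2.4263 × 1.6428
Δλ_expected = 3.9859 pm

Given shift: 1.2132 pm
Expected shift: 3.9859 pm
Difference: 2.7728 pm

The values do not match. The given shift corresponds to θ ≈ 60.0°, not 130°.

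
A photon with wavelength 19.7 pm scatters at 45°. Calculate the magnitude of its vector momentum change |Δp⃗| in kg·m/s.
2.5318e-23 kg·m/s

Photon momentum magnitude is p = h/λ.

Initial momentum:
p₀ = h/λ = 6.6261e-34/1.9700e-11 = 3.3635e-23 kg·m/s

After scattering:
λ' = λ + Δλ = 19.7 + 0.7106 = 20.4106 pm
p' = h/λ' = 6.6261e-34/2.0411e-11 = 3.2464e-23 kg·m/s

Momentum is a vector; the scattered photon's direction makes angle θ = 45° with the incident direction. The magnitude of the vector change Δp⃗ = p⃗₀ − p⃗' is found from the law of cosines:
|Δp⃗|² = p₀² + p'² − 2p₀p'cos θ
|Δp⃗|² = (3.3635e-23)² + (3.2464e-23)² − 2·3.3635e-23·3.2464e-23·cos(45°)
|Δp⃗| = 2.5318e-23 kg·m/s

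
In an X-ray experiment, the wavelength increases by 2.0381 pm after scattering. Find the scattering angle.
80.79°

From the Compton formula Δλ = λ_C(1 - cos θ), we can solve for θ:

cos θ = 1 - Δλ/λ_C

Given:
- Δλ = 2.0381 pm
- λ_C = h/(m_e·c) ≈ 2.42631024 pm

cos θ = 1 - 2.0381/2.42631024
cos θ = 1 - 0.840000
cos θ = 0.160000

θ = arccos(0.160000)
θ = 80.79°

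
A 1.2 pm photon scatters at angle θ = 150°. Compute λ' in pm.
5.7276 pm

Using the Compton scattering formula:
λ' = λ + Δλ = λ + λ_C(1 - cos θ)

Given:
- Initial wavelength λ = 1.2 pm
- Scattering angle θ = 150°
- Compton wavelength λ_C ≈ 2.4263 pm

Calculate the shift:
Δλ = 2.4263 × (1 - cos(150°))
Δλ = 2.4263 × 1.8660
Δλ = 4.5276 pm

Final wavelength:
λ' = 1.2 + 4.5276 = 5.7276 pm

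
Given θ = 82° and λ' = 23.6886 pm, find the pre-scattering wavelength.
21.6000 pm

From λ' = λ + Δλ, we have λ = λ' - Δλ

First calculate the Compton shift:
Δλ = λ_C(1 - cos θ)
Δλ = 2.4263 × (1 - cos(82°))
Δλ = 2.4263 × 0.8608
Δλ = 2.0886 pm

Initial wavelength:
λ = λ' - Δλ
λ = 23.6886 - 2.0886
λ = 21.6000 pm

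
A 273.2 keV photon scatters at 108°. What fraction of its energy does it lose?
0.4117 (or 41.17%)

Calculate initial and final photon energies:

Initial: E₀ = 273.2 keV → λ₀ = 4.5382 pm
Compton shift: Δλ = 3.1761 pm
Final wavelength: λ' = 7.7143 pm
Final energy: E' = 160.7199 keV

Fractional energy loss:
(E₀ - E')/E₀ = (273.2000 - 160.7199)/273.2000
= 112.4801/273.2000
= 0.4117
= 41.17%

(Intermediate values are shown rounded; full precision is carried through to the final answer.)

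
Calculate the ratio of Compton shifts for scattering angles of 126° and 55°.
126° produces the larger shift by a factor of 3.723

Calculate both shifts using Δλ = λ_C(1 - cos θ):

For θ₁ = 55°:
Δλ₁ = 2.4263 × (1 - cos(55°))
Δλ₁ = 2.4263 × 0.4264
Δλ₁ = 1.0346 pm

For θ₂ = 126°:
Δλ₂ = 2.4263 × (1 - cos(126°))
Δλ₂ = 2.4263 × 1.5878
Δλ₂ = 3.8525 pm

The 126° angle produces the larger shift.
Ratio: 3.8525/1.0346 = 3.723

(Intermediate values are shown rounded; full precision is carried through to the final answer.)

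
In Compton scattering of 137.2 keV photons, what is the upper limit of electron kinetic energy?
47.9345 keV

Maximum energy transfer occurs at θ = 180° (backscattering).

Initial photon: E₀ = 137.2 keV → λ₀ = 9.0367 pm

Maximum Compton shift (at 180°):
Δλ_max = 2λ_C = 2 × 2.4263 = 4.8526 pm

Final wavelength:
λ' = 9.0367 + 4.8526 = 13.8894 pm

Minimum photon energy (maximum energy to electron):
E'_min = hc/λ' = 89.2655 keV

Maximum electron kinetic energy:
K_max = E₀ - E'_min = 137.2000 - 89.2655 = 47.9345 keV

(Intermediate values are shown rounded; full precision is carried through to the final answer.)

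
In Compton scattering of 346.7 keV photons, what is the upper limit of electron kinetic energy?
199.6031 keV

Maximum energy transfer occurs at θ = 180° (backscattering).

Initial photon: E₀ = 346.7 keV → λ₀ = 3.5761 pm

Maximum Compton shift (at 180°):
Δλ_max = 2λ_C = 2 × 2.4263 = 4.8526 pm

Final wavelength:
λ' = 3.5761 + 4.8526 = 8.4287 pm

Minimum photon energy (maximum energy to electron):
E'_min = hc/λ' = 147.0969 keV

Maximum electron kinetic energy:
K_max = E₀ - E'_min = 346.7000 - 147.0969 = 199.6031 keV

(Intermediate values are shown rounded; full precision is carried through to the final answer.)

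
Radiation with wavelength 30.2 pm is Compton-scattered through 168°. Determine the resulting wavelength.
34.9996 pm

Using the Compton scattering formula:
λ' = λ + Δλ = λ + λ_C(1 - cos θ)

Given:
- Initial wavelength λ = 30.2 pm
- Scattering angle θ = 168°
- Compton wavelength λ_C ≈ 2.4263 pm

Calculate the shift:
Δλ = 2.4263 × (1 - cos(168°))
Δλ = 2.4263 × 1.9781
Δλ = 4.7996 pm

Final wavelength:
λ' = 30.2 + 4.7996 = 34.9996 pm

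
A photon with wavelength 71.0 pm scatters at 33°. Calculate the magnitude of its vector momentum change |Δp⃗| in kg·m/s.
5.2868e-24 kg·m/s

Photon momentum magnitude is p = h/λ.

Initial momentum:
p₀ = h/λ = 6.6261e-34/7.1000e-11 = 9.3325e-24 kg·m/s

After scattering:
λ' = λ + Δλ = 71.0 + 0.3914 = 71.3914 pm
p' = h/λ' = 6.6261e-34/7.1391e-11 = 9.2813e-24 kg·m/s

Momentum is a vector; the scattered photon's direction makes angle θ = 33° with the incident direction. The magnitude of the vector change Δp⃗ = p⃗₀ − p⃗' is found from the law of cosines:
|Δp⃗|² = p₀² + p'² − 2p₀p'cos θ
|Δp⃗|² = (9.3325e-24)² + (9.2813e-24)² − 2·9.3325e-24·9.2813e-24·cos(33°)
|Δp⃗| = 5.2868e-24 kg·m/s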